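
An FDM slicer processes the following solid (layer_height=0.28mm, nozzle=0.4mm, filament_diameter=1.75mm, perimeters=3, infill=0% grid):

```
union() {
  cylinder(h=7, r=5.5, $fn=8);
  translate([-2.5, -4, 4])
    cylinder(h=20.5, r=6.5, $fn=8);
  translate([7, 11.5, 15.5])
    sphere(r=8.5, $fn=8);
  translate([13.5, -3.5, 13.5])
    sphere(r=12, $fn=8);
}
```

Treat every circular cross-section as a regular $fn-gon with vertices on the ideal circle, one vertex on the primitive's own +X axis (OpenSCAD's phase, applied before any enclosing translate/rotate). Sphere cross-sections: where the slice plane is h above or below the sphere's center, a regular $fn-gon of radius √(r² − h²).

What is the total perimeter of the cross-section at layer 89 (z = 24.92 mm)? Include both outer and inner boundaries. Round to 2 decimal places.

At z = 24.92 mm: the cylinder is absent (z outside [0, 7]); the cylinder at (-2.5, -4) is absent (z outside [4, 24.5]); the sphere at (7, 11.5) is absent (|z−center|=9.420 > r=8.5); the sphere at (13.5, -3.5): section is a regular 8-gon, circumradius = √(r²−h²) = √(12²−11.42²) = 3.686 (perimeter = 2·8·3.686·sin(180°/8) = 22.57 mm); Taking the union: only the r=12 sphere at (13.5, -3.5) is present, so the union is just that shape — boundary = 22.57 mm. Overall, the cross-section is a single solid region. Total boundary length (outer) = 22.57 mm.

22.57 mm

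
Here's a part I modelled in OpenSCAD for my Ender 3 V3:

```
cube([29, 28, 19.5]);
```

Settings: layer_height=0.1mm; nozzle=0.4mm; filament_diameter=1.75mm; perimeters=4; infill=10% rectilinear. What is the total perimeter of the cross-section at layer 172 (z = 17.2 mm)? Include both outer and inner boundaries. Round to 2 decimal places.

114.00 mm

At z = 17.2 mm: the cube (footprint 29×28) is included at this height (perimeter 114.00 mm). Overall, the cross-section is a single solid region. Total boundary length (outer) = 114.00 mm.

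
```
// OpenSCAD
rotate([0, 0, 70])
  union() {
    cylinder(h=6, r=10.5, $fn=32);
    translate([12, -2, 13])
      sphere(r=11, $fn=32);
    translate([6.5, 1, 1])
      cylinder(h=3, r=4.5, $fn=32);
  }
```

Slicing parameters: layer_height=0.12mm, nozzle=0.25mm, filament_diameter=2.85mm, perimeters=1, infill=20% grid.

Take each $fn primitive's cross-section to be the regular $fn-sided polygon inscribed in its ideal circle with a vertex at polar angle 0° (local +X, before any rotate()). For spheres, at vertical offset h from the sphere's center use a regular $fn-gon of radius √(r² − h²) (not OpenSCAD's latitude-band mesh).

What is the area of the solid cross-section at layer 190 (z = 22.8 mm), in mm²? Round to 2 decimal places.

At z = 22.8 mm: the cylinder is absent (z outside [0, 6]); the r=11 sphere at (12, -2) contributes a regular 32-gon of circumradius √(11²−9.8²) = 4.996 (area = (32/2)·4.996²·sin(360°/32) = 77.91 mm²); the cylinder at (6.5, 1) does not reach this height (z outside [1, 4]); Taking the union: only the r=11 sphere at (12, -2) is present, so the union is just that shape — area = 77.91 mm²; (rotated 70° about Z; rotation is an isometry so areas/perimeters/island counts are preserved). Overall, the cross-section is a single solid region. Net area = 77.91 mm².

77.91 mm²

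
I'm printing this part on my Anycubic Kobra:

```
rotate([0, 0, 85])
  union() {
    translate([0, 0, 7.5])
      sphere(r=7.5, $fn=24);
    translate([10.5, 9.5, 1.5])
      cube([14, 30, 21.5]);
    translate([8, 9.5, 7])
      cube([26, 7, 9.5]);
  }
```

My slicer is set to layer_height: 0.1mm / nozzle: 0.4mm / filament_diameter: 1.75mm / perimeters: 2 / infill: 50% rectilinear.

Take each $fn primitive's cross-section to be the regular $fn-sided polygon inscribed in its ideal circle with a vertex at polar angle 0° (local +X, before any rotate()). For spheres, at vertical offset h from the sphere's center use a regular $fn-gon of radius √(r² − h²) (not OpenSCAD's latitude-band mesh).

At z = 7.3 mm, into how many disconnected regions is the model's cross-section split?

At z = 7.3 mm: the r=7.5 sphere contributes a regular 24-gon of circumradius √(7.5²−0.2²) = 7.497; the cube at (10.5, 9.5) (footprint 14×30) is included at this height; the 26×7 cube at (8, 9.5) contributes its full rectangle; Taking the union: the regions partially overlap (shared area 98.00 mm²), so overlapping operands fuse into one piece — 2 connected regions; (whole slice rotated 85° about Z — lengths, areas and connectivity unchanged). The result has 2 disconnected regions.

2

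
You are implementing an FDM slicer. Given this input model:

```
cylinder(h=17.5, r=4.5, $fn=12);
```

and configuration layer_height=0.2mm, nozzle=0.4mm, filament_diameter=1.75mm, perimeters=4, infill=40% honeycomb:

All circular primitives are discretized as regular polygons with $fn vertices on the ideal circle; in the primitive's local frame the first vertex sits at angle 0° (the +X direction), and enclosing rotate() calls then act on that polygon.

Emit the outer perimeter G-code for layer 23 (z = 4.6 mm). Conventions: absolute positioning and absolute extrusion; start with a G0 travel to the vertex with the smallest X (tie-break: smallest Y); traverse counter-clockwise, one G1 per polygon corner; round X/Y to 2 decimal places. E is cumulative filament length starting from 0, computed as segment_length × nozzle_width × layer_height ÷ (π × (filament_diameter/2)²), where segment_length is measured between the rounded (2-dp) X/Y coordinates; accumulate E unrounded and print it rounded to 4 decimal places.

At z = 4.6 mm: the r=4.5 cylinder contributes a regular 12-gon of circumradius 4.5. The outline is a single polygon with 12 vertices. Extrusion per mm of travel: 0.4 × 0.2 / (π × 0.875²) = 0.033260. Accumulating E over each segment gives final E = 0.9300.

G0 X-4.50 Y0.00 Z4.60
G1 X-3.90 Y-2.25 E0.0775
G1 X-2.25 Y-3.90 E0.1551
G1 X0.00 Y-4.50 E0.2325
G1 X2.25 Y-3.90 E0.3100
G1 X3.90 Y-2.25 E0.3876
G1 X4.50 Y0.00 E0.4650
G1 X3.90 Y2.25 E0.5425
G1 X2.25 Y3.90 E0.6201
G1 X0.00 Y4.50 E0.6975
G1 X-2.25 Y3.90 E0.7750
G1 X-3.90 Y2.25 E0.8526
G1 X-4.50 Y0.00 E0.9300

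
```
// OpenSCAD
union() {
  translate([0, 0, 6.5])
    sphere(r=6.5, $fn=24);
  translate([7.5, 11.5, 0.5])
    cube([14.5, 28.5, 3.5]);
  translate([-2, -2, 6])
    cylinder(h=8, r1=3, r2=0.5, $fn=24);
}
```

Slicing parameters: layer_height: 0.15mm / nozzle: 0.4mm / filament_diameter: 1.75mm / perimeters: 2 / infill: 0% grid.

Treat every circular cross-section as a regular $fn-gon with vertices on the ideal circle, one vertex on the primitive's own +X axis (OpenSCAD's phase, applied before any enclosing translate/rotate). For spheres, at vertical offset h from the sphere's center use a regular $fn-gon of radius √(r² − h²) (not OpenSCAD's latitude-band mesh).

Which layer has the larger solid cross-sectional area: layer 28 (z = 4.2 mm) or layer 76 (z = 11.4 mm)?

layer 28 (z = 4.2 mm)

Layer 28 (z = 4.2): the sphere: section is a regular 24-gon, circumradius = √(r²−h²) = √(6.5²−2.3²) = 6.079 (area = (24/2)·6.079²·sin(360°/24) = 114.79 mm²); the cube at (7.5, 11.5) does not reach this height (z outside [0.5, 4]); the cone at (-2, -2) is absent (z outside [6, 14]); Merging all regions: only the r=6.5 sphere is present, so the union is just that shape — area = 114.79 mm². So its area = 114.79 mm². Layer 76 (z = 11.4): the r=6.5 sphere contributes a regular 24-gon of circumradius √(6.5²−4.9²) = 4.271 (area = (24/2)·4.271²·sin(360°/24) = 56.65 mm²); the cube at (7.5, 11.5) does not reach this height (z outside [0.5, 4]); the cone at (-2, -2): at t=0.675 of its height the radius interpolates to r₁+(r₂−r₁)t = 1.312, giving a regular 24-gon of that circumradius (area = (24/2)·1.312²·sin(360°/24) = 5.35 mm²); Combining (union): the cone at (-2, -2) lies entirely inside the r=6.5 sphere, so the union is just the r=6.5 sphere — area = 56.65 mm². So its area = 56.65 mm². Layer 28 is larger (114.79 vs 56.65 mm²).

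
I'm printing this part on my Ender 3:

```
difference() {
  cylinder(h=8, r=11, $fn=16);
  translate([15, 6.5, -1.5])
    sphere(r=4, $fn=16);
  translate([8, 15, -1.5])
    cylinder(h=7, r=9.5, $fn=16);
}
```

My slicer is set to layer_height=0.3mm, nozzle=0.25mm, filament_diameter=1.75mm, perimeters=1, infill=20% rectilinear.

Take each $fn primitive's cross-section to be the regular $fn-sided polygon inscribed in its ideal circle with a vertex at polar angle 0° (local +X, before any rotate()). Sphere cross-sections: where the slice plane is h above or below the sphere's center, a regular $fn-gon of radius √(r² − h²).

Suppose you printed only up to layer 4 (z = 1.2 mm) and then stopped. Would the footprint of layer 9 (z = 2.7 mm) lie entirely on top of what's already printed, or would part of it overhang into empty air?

entirely on top

Compare the two slices. At z = 1.2: the r=11 cylinder gives a regular 16-gon of circumradius 11 (constant along its height) (area = (16/2)·11.000²·sin(360°/16) = 370.44 mm²); the r=4 sphere at (15, 6.5) slices to a regular 16-gon of circumradius 2.951 (√(r²−h²) with h=2.7 from center) (area = (16/2)·2.951²·sin(360°/16) = 26.67 mm²); the r=9.5 cylinder at (8, 15) gives a regular 16-gon of circumradius 9.5 (constant along its height) (area = (16/2)·9.500²·sin(360°/16) = 276.30 mm²); After the difference (first − rest): starting from the r=11 cylinder (370.44 mm²), the r=4 sphere at (15, 6.5) misses the remaining region (no effect); the r=9.5 cylinder at (8, 15) partially overlaps it — only the 24.03 mm² overlap (of its 276.30 mm²) is removed, clipping the outline — area = 346.41 mm². At z = 2.7: the r=11 cylinder contributes a regular 16-gon of circumradius 11 (area = (16/2)·11.000²·sin(360°/16) = 370.44 mm²); the sphere at (15, 6.5) is not intersected at this z (|z−center|=4.200 > r=4); the cylinder at (8, 15): section is a regular 16-gon, circumradius r=9.5 (area = (16/2)·9.500²·sin(360°/16) = 276.30 mm²); Subtracting the remaining from the first: starting from the r=11 cylinder (370.44 mm²), the r=9.5 cylinder at (8, 15) partially overlaps it — only the 24.03 mm² overlap (of its 276.30 mm²) is removed, clipping the outline — area = 346.41 mm². Checking containment: the cross-section at z = 2.7 is a subset of the cross-section at z = 1.2.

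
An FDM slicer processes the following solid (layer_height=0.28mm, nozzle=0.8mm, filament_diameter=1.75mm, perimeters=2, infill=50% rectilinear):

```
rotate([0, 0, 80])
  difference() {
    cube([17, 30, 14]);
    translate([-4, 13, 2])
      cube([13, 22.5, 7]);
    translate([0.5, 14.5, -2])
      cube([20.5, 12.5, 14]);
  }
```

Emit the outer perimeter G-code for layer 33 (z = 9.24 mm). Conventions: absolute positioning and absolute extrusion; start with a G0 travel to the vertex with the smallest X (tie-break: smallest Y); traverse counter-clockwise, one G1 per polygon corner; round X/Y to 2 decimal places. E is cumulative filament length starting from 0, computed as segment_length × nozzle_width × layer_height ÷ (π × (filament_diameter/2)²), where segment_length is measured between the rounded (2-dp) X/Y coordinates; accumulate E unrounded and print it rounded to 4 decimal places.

G0 X-29.54 Y5.21 Z9.24
G1 X0.00 Y0.00 E2.7935
G1 X2.95 Y16.74 E4.3765
G1 X-11.33 Y19.26 E5.7269
G1 X-14.19 Y3.01 E7.2635
G1 X-26.50 Y5.18 E8.4276
G1 X-23.64 Y21.43 E9.9642
G1 X-26.59 Y21.95 E10.2431
G1 X-29.54 Y5.21 E11.8261

At z = 9.24 mm: the cube (footprint 17×30) is included at this height; the cube at (-4, 13) is absent (z outside [2, 9]); the 20.5×12.5 cube at (0.5, 14.5) contributes its full rectangle; Subtracting the remaining from the first: starting from the 17×30 cube, the 20.5×12.5 cube at (0.5, 14.5) partially overlaps it — only the 206.25 mm² overlap (of its 256.25 mm²) is removed, clipping the outline — 1 connected region; (rotated 80° about Z; rotation is an isometry so areas/perimeters/island counts are preserved). The outline is a single polygon with 8 vertices. Extrusion per mm of travel: 0.8 × 0.28 / (π × 0.875²) = 0.093128. Accumulating E over each segment gives final E = 11.8261.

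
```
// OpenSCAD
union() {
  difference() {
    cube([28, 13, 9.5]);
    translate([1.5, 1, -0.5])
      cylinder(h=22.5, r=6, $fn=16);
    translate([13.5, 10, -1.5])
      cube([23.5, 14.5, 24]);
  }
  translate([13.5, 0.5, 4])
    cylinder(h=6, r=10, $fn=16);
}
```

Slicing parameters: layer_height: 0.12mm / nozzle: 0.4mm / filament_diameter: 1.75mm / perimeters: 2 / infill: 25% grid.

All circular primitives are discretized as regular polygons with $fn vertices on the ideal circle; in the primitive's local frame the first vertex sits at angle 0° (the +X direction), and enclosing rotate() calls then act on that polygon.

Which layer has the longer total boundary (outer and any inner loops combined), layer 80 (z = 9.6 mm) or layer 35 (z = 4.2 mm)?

layer 35 (z = 4.2 mm)

Layer 80 (z = 9.6): the cube is not intersected at this z (z outside [0, 9.5]); the r=6 cylinder at (1.5, 1) contributes a regular 16-gon of circumradius 6 (perimeter = 2·16·6.000·sin(180°/16) = 37.46 mm); the cube at (13.5, 10) (footprint 23.5×14.5) is included at this height (perimeter 76.00 mm); After the difference (first − rest): the first operand is absent here, so nothing remains; the r=10 cylinder at (13.5, 0.5) gives a regular 16-gon of circumradius 10 (constant along its height) (perimeter = 2·16·10.000·sin(180°/16) = 62.43 mm); Combining (union): only the r=10 cylinder at (13.5, 0.5) is present, so the union is just that shape — boundary = 62.43 mm. So its perimeter = 62.43 mm. Layer 35 (z = 4.2): the cube is present — its section is the full 28×13 rectangle (perimeter 82.00 mm); the r=6 cylinder at (1.5, 1) contributes a regular 16-gon of circumradius 6 (perimeter = 2·16·6.000·sin(180°/16) = 37.46 mm); the cube at (13.5, 10) (footprint 23.5×14.5) is included at this height (perimeter 76.00 mm); After the difference (first − rest): starting from the 28×13 cube, the r=6 cylinder at (1.5, 1) partially overlaps it — only the 43.73 mm² overlap (of its 110.21 mm²) is removed, clipping the outline; the 23.5×14.5 cube at (13.5, 10) partially overlaps it — only the 43.50 mm² overlap (of its 340.75 mm²) is removed, clipping the outline — boundary = 79.91 mm; the r=10 cylinder at (13.5, 0.5) contributes a regular 16-gon of circumradius 10 (perimeter = 2·16·10.000·sin(180°/16) = 62.43 mm); Combining (union): the regions partially overlap (shared area 146.49 mm²), so the edge portions inside another operand are dropped and the merged outline is re-measured after clipping — boundary = 93.13 mm. So its perimeter = 93.13 mm. Layer 35 is larger (93.13 vs 62.43 mm).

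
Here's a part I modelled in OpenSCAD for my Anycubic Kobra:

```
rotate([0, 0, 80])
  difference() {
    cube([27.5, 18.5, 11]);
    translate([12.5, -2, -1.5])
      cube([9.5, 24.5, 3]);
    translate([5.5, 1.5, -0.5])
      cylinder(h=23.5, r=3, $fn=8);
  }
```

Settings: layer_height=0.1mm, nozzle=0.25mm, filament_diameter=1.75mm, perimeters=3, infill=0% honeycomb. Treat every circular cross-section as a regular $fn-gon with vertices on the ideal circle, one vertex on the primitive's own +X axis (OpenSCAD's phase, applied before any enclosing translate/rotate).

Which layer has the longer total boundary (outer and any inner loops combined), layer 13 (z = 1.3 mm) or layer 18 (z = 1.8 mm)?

Layer 13 (z = 1.3): the 27.5×18.5 cube contributes its full rectangle (perimeter 92.00 mm); the 9.5×24.5 cube at (12.5, -2) contributes its full rectangle (perimeter 68.00 mm); the r=3 cylinder at (5.5, 1.5) contributes a regular 8-gon of circumradius 3 (perimeter = 2·8·3.000·sin(180°/8) = 18.37 mm); Taking the first minus the rest: starting from the 27.5×18.5 cube, the 9.5×24.5 cube at (12.5, -2) partially overlaps it — only the 175.75 mm² overlap (of its 232.75 mm²) is removed, clipping the outline; the r=3 cylinder at (5.5, 1.5) partially overlaps it — only the 20.80 mm² overlap (of its 25.46 mm²) is removed, clipping the outline — boundary = 117.67 mm; (whole slice rotated 80° about Z — lengths, areas and connectivity unchanged). So its perimeter = 117.67 mm. Layer 18 (z = 1.8): the cube (footprint 27.5×18.5) is included at this height (perimeter 92.00 mm); the cube at (12.5, -2) is not intersected at this z (z outside [-1.5, 1.5]); the r=3 cylinder at (5.5, 1.5) gives a regular 8-gon of circumradius 3 (constant along its height) (perimeter = 2·8·3.000·sin(180°/8) = 18.37 mm); Subtracting the remaining from the first: starting from the 27.5×18.5 cube, the r=3 cylinder at (5.5, 1.5) partially overlaps it — only the 20.80 mm² overlap (of its 25.46 mm²) is removed, clipping the outline — boundary = 99.67 mm; (whole slice rotated 80° about Z — lengths, areas and connectivity unchanged). So its perimeter = 99.67 mm. Layer 13 is larger (117.67 vs 99.67 mm).

layer 13 (z = 1.3 mm)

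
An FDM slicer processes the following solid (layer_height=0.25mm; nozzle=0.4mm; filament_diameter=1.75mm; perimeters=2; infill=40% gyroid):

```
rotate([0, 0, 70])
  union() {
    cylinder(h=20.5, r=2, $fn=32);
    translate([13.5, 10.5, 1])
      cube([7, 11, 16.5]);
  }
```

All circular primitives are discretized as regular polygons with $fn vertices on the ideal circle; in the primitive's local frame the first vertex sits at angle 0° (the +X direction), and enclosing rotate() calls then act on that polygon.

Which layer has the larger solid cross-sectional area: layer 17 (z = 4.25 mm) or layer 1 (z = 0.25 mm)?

layer 17 (z = 4.25 mm)

Layer 17 (z = 4.25): the r=2 cylinder gives a regular 32-gon of circumradius 2 (constant along its height) (area = (32/2)·2.000²·sin(360°/32) = 12.49 mm²); the cube at (13.5, 10.5) (footprint 7×11) is included at this height (area 77.00 mm²); Merging all regions: the 2 present regions are separate (no shared area or edge), so areas and boundary lengths simply add and each stays a separate island — area = 89.49 mm²; (whole slice rotated 70° about Z — lengths, areas and connectivity unchanged). So its area = 89.49 mm². Layer 1 (z = 0.25): the r=2 cylinder contributes a regular 32-gon of circumradius 2 (area = (32/2)·2.000²·sin(360°/32) = 12.49 mm²); the cube at (13.5, 10.5) does not reach this height (z outside [1, 17.5]); Taking the union: only the r=2 cylinder is present, so the union is just that shape — area = 12.49 mm²; (whole slice rotated 70° about Z — lengths, areas and connectivity unchanged). So its area = 12.49 mm². Layer 17 is larger (89.49 vs 12.49 mm²).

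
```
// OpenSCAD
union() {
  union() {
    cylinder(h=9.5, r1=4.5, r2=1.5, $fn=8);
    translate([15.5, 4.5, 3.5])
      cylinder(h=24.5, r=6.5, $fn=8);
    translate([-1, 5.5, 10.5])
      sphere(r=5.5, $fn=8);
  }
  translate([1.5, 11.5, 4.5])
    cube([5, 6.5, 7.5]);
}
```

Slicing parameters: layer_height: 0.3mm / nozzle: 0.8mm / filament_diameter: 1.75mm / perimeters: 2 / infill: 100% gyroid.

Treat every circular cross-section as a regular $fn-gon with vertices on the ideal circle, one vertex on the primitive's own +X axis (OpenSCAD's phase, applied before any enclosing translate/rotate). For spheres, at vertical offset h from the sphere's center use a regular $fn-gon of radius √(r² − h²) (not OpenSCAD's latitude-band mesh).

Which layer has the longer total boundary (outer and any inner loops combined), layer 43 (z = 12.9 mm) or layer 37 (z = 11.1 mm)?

Layer 43 (z = 12.9): the cone is not intersected at this z (z outside [0, 9.5]); the r=6.5 cylinder at (15.5, 4.5) gives a regular 8-gon of circumradius 6.5 (constant along its height) (perimeter = 2·8·6.500·sin(180°/8) = 39.80 mm); the r=5.5 sphere at (-1, 5.5) contributes a regular 8-gon of circumradius √(5.5²−2.4²) = 4.949 (perimeter = 2·8·4.949·sin(180°/8) = 30.30 mm); Combining (union): the 2 present regions are separate (no shared area or edge), so areas and boundary lengths simply add and each stays a separate island — boundary = 70.10 mm; the cube at (1.5, 11.5) is absent (z outside [4.5, 12]); Combining (union): only the result so far is present, so the union is just that shape — boundary = 70.10 mm. So its perimeter = 70.10 mm. Layer 37 (z = 11.1): the cone does not reach this height (z outside [0, 9.5]); the r=6.5 cylinder at (15.5, 4.5) gives a regular 8-gon of circumradius 6.5 (constant along its height) (perimeter = 2·8·6.500·sin(180°/8) = 39.80 mm); the sphere at (-1, 5.5): section is a regular 8-gon, circumradius = √(r²−h²) = √(5.5²−0.6²) = 5.467 (perimeter = 2·8·5.467·sin(180°/8) = 33.48 mm); Taking the union: the 2 present regions are separate (no shared area or edge), so areas and boundary lengths simply add and each stays a separate island — boundary = 73.27 mm; the cube at (1.5, 11.5) (footprint 5×6.5) is included at this height (perimeter 23.00 mm); Taking the union: the 2 present regions are separate (no shared area or edge), so areas and boundary lengths simply add and each stays a separate island — boundary = 96.27 mm. So its perimeter = 96.27 mm. Layer 37 is larger (96.27 vs 70.10 mm).

layer 37 (z = 11.1 mm)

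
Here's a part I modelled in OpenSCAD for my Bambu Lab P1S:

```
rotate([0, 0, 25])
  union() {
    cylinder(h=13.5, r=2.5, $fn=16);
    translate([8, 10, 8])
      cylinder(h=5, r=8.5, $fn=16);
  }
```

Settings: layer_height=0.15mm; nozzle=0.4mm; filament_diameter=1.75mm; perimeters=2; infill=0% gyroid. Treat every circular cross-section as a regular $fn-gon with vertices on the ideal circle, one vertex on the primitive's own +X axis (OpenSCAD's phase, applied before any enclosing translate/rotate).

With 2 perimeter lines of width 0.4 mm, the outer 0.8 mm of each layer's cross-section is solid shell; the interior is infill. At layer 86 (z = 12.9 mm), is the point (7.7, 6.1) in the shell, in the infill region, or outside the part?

At z = 12.9 mm: the r=2.5 cylinder gives a regular 16-gon of circumradius 2.5 (constant along its height); the r=8.5 cylinder at (8, 10) contributes a regular 16-gon of circumradius 8.5; Taking the union: the 2 present regions are separate (no shared area or edge), so areas and boundary lengths simply add and each stays a separate island — 2 connected regions; (whole slice rotated 25° about Z — lengths, areas and connectivity unchanged). Overall, the cross-section has 2 separate islands. Undo the 25° rotation: the query point maps to (9.557, 2.274) in the un-rotated model frame. The nearest boundary edge runs (11.25, 2.15)→(8.00, 1.50); distance from the point to it = 0.46 mm. (Shell/infill is judged within the island containing the point — the largest one.) The point is inside the cross-section, 0.46 mm from the nearest boundary — within the 0.8 mm shell band (2 × 0.4).

shell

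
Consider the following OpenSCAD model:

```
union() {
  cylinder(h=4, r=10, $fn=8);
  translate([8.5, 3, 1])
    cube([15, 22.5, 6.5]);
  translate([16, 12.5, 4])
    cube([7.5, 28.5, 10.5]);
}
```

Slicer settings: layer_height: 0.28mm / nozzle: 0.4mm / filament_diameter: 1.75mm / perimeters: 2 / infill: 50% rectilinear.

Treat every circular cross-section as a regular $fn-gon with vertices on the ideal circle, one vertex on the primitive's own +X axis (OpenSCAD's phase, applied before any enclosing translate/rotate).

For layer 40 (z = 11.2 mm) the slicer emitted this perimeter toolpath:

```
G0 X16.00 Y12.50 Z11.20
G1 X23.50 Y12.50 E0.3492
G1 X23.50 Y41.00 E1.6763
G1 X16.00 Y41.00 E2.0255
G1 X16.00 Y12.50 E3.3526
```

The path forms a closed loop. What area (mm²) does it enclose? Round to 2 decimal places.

Apply the shoelace formula to the sequence of (X, Y) vertices; enclosed area = 213.75 mm².

213.75 mm²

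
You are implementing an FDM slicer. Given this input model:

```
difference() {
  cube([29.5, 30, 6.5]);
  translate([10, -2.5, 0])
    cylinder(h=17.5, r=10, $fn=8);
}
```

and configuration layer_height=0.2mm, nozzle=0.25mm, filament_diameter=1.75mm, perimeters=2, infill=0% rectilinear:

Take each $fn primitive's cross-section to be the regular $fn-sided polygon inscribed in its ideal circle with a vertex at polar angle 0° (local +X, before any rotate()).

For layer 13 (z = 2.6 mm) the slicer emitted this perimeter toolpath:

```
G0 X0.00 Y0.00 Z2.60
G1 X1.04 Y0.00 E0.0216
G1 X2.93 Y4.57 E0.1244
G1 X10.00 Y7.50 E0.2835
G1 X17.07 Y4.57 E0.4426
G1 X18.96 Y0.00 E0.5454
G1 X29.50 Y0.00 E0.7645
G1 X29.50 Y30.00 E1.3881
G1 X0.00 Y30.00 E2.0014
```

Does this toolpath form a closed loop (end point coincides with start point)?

Start point (G0): (0.00, 0.00). End point (last G1): the path does not return to the start — open.

no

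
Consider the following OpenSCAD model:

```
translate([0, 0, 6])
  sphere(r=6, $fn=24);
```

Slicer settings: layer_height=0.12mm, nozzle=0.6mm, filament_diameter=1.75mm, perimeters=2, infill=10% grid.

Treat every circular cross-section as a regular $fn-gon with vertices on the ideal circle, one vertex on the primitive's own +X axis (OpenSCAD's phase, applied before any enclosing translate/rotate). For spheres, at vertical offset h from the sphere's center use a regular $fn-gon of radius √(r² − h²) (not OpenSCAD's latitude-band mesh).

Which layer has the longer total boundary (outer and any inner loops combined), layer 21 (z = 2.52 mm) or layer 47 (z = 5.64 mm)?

layer 47 (z = 5.64 mm)

Layer 21 (z = 2.52): the r=6 sphere contributes a regular 24-gon of circumradius √(6²−3.48²) = 4.888 (perimeter = 2·24·4.888·sin(180°/24) = 30.62 mm). So its perimeter = 30.62 mm. Layer 47 (z = 5.64): the r=6 sphere contributes a regular 24-gon of circumradius √(6²−0.36²) = 5.989 (perimeter = 2·24·5.989·sin(180°/24) = 37.52 mm). So its perimeter = 37.52 mm. Layer 47 is larger (37.52 vs 30.62 mm).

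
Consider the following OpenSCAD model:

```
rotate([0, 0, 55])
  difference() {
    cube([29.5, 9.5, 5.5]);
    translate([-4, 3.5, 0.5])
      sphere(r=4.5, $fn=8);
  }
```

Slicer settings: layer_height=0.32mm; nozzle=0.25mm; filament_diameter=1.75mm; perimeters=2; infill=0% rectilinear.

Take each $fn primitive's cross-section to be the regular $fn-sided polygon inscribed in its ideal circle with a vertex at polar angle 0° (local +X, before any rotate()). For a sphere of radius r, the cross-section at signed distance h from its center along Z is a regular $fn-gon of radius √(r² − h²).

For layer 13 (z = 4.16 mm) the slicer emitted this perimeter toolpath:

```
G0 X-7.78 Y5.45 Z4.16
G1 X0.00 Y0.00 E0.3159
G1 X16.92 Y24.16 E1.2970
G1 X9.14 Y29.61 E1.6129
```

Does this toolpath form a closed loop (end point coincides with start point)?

Start point (G0): (-7.78, 5.45). End point (last G1): the path does not return to the start — open.

no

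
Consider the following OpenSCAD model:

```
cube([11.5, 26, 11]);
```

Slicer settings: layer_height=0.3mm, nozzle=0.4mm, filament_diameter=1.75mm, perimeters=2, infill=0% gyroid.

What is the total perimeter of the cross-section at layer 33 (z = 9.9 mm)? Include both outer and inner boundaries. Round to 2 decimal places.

At z = 9.9 mm: the cube is present — its section is the full 11.5×26 rectangle (perimeter 75.00 mm). Overall, the cross-section is a single solid region. Total boundary length (outer) = 75.00 mm.

75.00 mm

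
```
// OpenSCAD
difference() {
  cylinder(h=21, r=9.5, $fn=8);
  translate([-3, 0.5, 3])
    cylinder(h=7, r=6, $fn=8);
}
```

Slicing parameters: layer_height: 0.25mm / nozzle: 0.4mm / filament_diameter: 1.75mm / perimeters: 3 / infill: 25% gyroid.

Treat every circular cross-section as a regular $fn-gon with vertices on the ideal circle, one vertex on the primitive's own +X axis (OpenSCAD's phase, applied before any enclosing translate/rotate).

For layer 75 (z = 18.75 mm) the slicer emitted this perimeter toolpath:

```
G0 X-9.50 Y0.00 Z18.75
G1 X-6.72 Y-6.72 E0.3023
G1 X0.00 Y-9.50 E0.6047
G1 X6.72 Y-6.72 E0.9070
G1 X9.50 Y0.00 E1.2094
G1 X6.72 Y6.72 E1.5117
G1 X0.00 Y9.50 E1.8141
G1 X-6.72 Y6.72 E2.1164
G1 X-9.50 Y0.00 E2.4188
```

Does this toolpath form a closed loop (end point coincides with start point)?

yes

Start point (G0): (-9.50, 0.00). End point (last G1): the path returns to the start — closed.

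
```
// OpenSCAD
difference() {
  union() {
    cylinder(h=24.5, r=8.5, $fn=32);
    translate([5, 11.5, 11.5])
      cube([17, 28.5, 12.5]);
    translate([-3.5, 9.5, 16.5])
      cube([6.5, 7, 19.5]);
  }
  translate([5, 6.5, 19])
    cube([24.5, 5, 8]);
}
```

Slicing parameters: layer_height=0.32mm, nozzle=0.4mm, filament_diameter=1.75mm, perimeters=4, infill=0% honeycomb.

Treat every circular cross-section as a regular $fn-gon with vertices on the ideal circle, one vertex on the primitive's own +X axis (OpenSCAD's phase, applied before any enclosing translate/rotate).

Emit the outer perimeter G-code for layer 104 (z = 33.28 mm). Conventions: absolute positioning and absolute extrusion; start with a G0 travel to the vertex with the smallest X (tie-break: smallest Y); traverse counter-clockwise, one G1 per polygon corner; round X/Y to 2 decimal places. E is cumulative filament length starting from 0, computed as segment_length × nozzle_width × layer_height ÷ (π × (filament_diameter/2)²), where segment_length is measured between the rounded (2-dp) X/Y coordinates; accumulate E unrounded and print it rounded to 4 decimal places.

G0 X-3.50 Y9.50 Z33.28
G1 X3.00 Y9.50 E0.3459
G1 X3.00 Y16.50 E0.7184
G1 X-3.50 Y16.50 E1.0643
G1 X-3.50 Y9.50 E1.4368

At z = 33.28 mm: the cylinder does not reach this height (z outside [0, 24.5]); the cube at (5, 11.5) does not reach this height (z outside [11.5, 24]); the 6.5×7 cube at (-3.5, 9.5) contributes its full rectangle; Taking the union: only the 6.5×7 cube at (-3.5, 9.5) is present, so the union is just that shape — 1 connected region; the cube at (5, 6.5) is not intersected at this z (z outside [19, 27]); Subtracting the remaining from the first: none of the subtracted shapes is present at this height, so that combined region is unchanged — 1 connected region. The outline is a single polygon with 4 vertices. Extrusion per mm of travel: 0.4 × 0.32 / (π × 0.875²) = 0.053216. Accumulating E over each segment gives final E = 1.4368.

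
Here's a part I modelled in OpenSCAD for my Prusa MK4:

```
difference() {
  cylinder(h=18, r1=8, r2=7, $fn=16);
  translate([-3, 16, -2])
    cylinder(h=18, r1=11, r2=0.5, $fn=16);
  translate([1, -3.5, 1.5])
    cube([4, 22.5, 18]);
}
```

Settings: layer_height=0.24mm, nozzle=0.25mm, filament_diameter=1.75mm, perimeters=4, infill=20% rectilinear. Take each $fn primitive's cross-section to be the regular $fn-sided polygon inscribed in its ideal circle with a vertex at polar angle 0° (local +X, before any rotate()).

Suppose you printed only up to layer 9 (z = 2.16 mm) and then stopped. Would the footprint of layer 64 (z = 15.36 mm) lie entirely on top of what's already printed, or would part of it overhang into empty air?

Compare the two slices. At z = 2.16: the cone: at t=0.120 of its height the radius interpolates to r₁+(r₂−r₁)t = 7.880, giving a regular 16-gon of that circumradius (area = (16/2)·7.880²·sin(360°/16) = 190.10 mm²); the cone at (-3, 16): at t=0.231 of its height the radius interpolates to r₁+(r₂−r₁)t = 8.573, giving a regular 16-gon of that circumradius (area = (16/2)·8.573²·sin(360°/16) = 225.02 mm²); the cube at (1, -3.5) is present — its section is the full 4×22.5 rectangle (area 90.00 mm²); Subtracting the remaining from the first: starting from the cone (190.10 mm²), the cone at (-3, 16) misses the remaining region (no effect); the 4×22.5 cube at (1, -3.5) partially overlaps it — only the 42.21 mm² overlap (of its 90.00 mm²) is removed, clipping the outline — area = 147.89 mm². At z = 15.36: the cone contributes a regular 16-gon of circumradius 7.147 (interpolated between r1=8 and r2=7 at t=0.853) (area = (16/2)·7.147²·sin(360°/16) = 156.36 mm²); the cone at (-3, 16) (r1=11→r2=0.5) has section circumradius 0.873 here — a regular 16-gon (area = (16/2)·0.873²·sin(360°/16) = 2.34 mm²); the cube at (1, -3.5) (footprint 4×22.5) is included at this height (area 90.00 mm²); Subtracting the remaining from the first: starting from the cone (156.36 mm²), the cone at (-3, 16) misses the remaining region (no effect); the 4×22.5 cube at (1, -3.5) partially overlaps it — only the 39.00 mm² overlap (of its 90.00 mm²) is removed, clipping the outline — area = 117.37 mm². Checking containment: the cross-section at z = 15.36 is a subset of the cross-section at z = 2.16.

entirely on top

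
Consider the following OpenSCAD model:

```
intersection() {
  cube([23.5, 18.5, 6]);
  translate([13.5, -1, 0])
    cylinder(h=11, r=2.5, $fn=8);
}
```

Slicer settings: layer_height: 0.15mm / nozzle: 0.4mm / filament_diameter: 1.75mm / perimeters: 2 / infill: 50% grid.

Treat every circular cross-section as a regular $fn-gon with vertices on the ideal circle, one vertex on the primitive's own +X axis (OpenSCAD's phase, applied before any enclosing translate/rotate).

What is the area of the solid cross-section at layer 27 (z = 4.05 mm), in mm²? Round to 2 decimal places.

4.25 mm²

At z = 4.05 mm: the cube (footprint 23.5×18.5) is included at this height (area 434.75 mm²); the r=2.5 cylinder at (13.5, -1) contributes a regular 8-gon of circumradius 2.5 (area = (8/2)·2.500²·sin(360°/8) = 17.68 mm²); Keeping only the common overlap: the r=2.5 cylinder at (13.5, -1) partially overlaps the 23.5×18.5 cube; clipping to the common part keeps 4.25 mm² — area = 4.25 mm². Overall, the cross-section is a single solid region. Net area = 4.25 mm².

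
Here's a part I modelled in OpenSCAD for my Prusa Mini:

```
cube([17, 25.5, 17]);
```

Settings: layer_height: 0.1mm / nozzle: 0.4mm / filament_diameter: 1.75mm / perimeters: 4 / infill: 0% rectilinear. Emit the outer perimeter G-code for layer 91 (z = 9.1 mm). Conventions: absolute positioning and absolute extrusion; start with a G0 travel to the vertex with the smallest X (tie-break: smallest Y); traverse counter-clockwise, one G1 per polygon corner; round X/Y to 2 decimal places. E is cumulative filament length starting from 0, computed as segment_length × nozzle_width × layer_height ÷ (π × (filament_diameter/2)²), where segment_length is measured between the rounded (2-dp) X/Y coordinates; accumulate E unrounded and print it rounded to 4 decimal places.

G0 X0.00 Y0.00 Z9.10
G1 X17.00 Y0.00 E0.2827
G1 X17.00 Y25.50 E0.7068
G1 X0.00 Y25.50 E0.9895
G1 X0.00 Y0.00 E1.4136

At z = 9.1 mm: the cube (footprint 17×25.5) is included at this height. The outline is a single polygon with 4 vertices. Extrusion per mm of travel: 0.4 × 0.1 / (π × 0.875²) = 0.016630. Accumulating E over each segment gives final E = 1.4136.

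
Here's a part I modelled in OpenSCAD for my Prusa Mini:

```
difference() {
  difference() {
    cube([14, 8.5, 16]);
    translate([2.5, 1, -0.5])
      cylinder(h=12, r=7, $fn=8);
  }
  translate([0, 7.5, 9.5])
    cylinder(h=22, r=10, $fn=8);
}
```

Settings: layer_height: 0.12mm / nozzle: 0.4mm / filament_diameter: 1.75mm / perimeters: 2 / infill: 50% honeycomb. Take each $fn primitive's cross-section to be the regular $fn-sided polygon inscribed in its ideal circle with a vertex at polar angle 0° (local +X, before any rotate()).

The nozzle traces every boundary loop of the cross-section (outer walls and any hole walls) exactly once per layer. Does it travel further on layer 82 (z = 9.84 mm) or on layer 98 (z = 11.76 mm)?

Layer 82 (z = 9.84): the cube (footprint 14×8.5) is included at this height (perimeter 45.00 mm); the r=7 cylinder at (2.5, 1) contributes a regular 8-gon of circumradius 7 (perimeter = 2·8·7.000·sin(180°/8) = 42.86 mm); Subtracting the remaining from the first: starting from the 14×8.5 cube, the r=7 cylinder at (2.5, 1) partially overlaps it — only the 60.15 mm² overlap (of its 138.59 mm²) is removed, clipping the outline — boundary = 43.45 mm; the r=10 cylinder at (0, 7.5) gives a regular 8-gon of circumradius 10 (constant along its height) (perimeter = 2·8·10.000·sin(180°/8) = 61.23 mm); Subtracting the remaining from the first: starting from that combined region, the r=10 cylinder at (0, 7.5) partially overlaps it — only the 18.09 mm² overlap (of its 282.84 mm²) is removed, clipping the outline — boundary = 27.03 mm. So its perimeter = 27.03 mm. Layer 98 (z = 11.76): the cube (footprint 14×8.5) is included at this height (perimeter 45.00 mm); the cylinder at (2.5, 1) is not intersected at this z (z outside [-0.5, 11.5]); After the difference (first − rest): none of the subtracted shapes is present at this height, so the 14×8.5 cube is unchanged — boundary = 45.00 mm; the cylinder at (0, 7.5): section is a regular 8-gon, circumradius r=10 (perimeter = 2·8·10.000·sin(180°/8) = 61.23 mm); After the difference (first − rest): starting from the result so far, the r=10 cylinder at (0, 7.5) partially overlaps it — only the 72.96 mm² overlap (of its 282.84 mm²) is removed, clipping the outline — boundary = 30.74 mm. So its perimeter = 30.74 mm. Layer 98 is larger (30.74 vs 27.03 mm).

layer 98 (z = 11.76 mm)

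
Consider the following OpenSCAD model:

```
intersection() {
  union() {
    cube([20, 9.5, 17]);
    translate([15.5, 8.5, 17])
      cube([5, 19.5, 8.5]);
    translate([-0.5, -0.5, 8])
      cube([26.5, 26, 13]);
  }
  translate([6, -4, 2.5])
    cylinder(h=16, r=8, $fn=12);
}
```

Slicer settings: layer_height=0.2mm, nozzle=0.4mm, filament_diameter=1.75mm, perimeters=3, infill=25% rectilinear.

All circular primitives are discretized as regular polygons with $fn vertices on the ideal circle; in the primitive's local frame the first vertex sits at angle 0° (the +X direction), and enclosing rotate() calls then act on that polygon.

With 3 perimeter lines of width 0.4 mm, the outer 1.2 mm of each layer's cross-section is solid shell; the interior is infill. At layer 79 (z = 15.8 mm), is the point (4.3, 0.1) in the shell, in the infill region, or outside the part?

At z = 15.8 mm: the cube is present — its section is the full 20×9.5 rectangle; the cube at (15.5, 8.5) is not intersected at this z (z outside [17, 25.5]); the cube at (-0.5, -0.5) (footprint 26.5×26) is included at this height; Taking the union: the 20×9.5 cube lies entirely inside the 26.5×26 cube at (-0.5, -0.5), so the union is just the 26.5×26 cube at (-0.5, -0.5) — 1 connected region; the cylinder at (6, -4): section is a regular 12-gon, circumradius r=8; After intersecting: the r=8 cylinder at (6, -4) partially overlaps that combined region; clipping to the common part keeps 42.94 mm² — 1 connected region. Overall, the cross-section is a single solid region. The nearest boundary edge runs (13.06, -0.50)→(-0.50, -0.50); distance from the point to it = 0.60 mm. The point is inside the cross-section, 0.60 mm from the nearest boundary — within the 1.2 mm shell band (3 × 0.4).

shell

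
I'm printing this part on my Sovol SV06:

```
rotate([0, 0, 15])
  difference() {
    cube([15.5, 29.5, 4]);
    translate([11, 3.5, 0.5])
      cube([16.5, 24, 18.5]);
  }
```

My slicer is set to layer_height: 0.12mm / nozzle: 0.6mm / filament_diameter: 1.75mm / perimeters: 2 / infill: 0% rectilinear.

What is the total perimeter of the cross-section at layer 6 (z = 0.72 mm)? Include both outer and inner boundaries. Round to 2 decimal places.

99.00 mm

At z = 0.72 mm: the 15.5×29.5 cube contributes its full rectangle (perimeter 90.00 mm); the cube at (11, 3.5) is present — its section is the full 16.5×24 rectangle (perimeter 81.00 mm); Subtracting the remaining from the first: starting from the 15.5×29.5 cube, the 16.5×24 cube at (11, 3.5) partially overlaps it — only the 108.00 mm² overlap (of its 396.00 mm²) is removed, clipping the outline — boundary = 99.00 mm; (whole slice rotated 15° about Z — lengths, areas and connectivity unchanged). Overall, the cross-section is a single solid region. Total boundary length (outer) = 99.00 mm.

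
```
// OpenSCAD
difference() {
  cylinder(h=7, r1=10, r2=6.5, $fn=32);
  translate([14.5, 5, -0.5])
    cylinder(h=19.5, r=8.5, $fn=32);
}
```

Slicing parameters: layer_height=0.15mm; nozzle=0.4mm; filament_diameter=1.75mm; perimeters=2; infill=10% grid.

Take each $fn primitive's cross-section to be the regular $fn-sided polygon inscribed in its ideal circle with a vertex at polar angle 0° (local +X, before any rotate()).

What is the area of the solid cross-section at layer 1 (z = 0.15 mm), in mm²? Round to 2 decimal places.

At z = 0.15 mm: the cone contributes a regular 32-gon of circumradius 9.925 (interpolated between r1=10 and r2=6.5 at t=0.021) (area = (32/2)·9.925²·sin(360°/32) = 307.48 mm²); the cylinder at (14.5, 5): section is a regular 32-gon, circumradius r=8.5 (area = (32/2)·8.500²·sin(360°/32) = 225.52 mm²); Taking the first minus the rest: starting from the cone (307.48 mm²), the r=8.5 cylinder at (14.5, 5) partially overlaps it — only the 20.68 mm² overlap (of its 225.52 mm²) is removed, clipping the outline — area = 286.80 mm². Overall, the cross-section is a single solid region. Net area = 286.80 mm².

286.80 mm²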